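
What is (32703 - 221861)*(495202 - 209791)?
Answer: -53987773938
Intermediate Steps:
(32703 - 221861)*(495202 - 209791) = -189158*285411 = -53987773938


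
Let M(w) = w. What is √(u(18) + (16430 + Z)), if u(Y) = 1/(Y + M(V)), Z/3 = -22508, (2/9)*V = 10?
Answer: I*√22532447/21 ≈ 226.04*I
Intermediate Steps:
V = 45 (V = (9/2)*10 = 45)
Z = -67524 (Z = 3*(-22508) = -67524)
u(Y) = 1/(45 + Y) (u(Y) = 1/(Y + 45) = 1/(45 + Y))
√(u(18) + (16430 + Z)) = √(1/(45 + 18) + (16430 - 67524)) = √(1/63 - 51094) = √(-3218921/63) = I*√22532447/21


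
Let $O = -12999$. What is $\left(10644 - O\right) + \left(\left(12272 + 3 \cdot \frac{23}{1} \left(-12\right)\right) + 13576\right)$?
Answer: $48663$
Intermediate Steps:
$\left(10644 - O\right) + \left(\left(12272 + 3 \cdot \frac{23}{1} \left(-12\right)\right) + 13576\right) = \left(10644 - -12999\right) + \left(\left(12272 + 3 \cdot \frac{23}{1} \left(-12\right)\right) + 13576\right) = \left(10644 + 12999\right) + \left(\left(12272 + 3 \cdot 23 \cdot 1 \left(-12\right)\right) + 13576\right) = 23643 + \left(\left(12272 + 3 \cdot 23 \left(-12\right)\right) + 13576\right) = 23643 + \left(\left(12272 + 69 \left(-12\right)\right) + 13576\right) = 23643 + \left(\left(12272 - 828\right) + 13576\right) = 23643 + \left(11444 + 13576\right) = 23643 + 25020 = 48663$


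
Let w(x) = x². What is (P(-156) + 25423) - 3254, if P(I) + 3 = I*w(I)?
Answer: -3774250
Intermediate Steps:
P(I) = -3 + I³ (P(I) = -3 + I*I² = -3 + I³)
(P(-156) + 25423) - 3254 = ((-3 + (-156)³) + 25423) - 3254 = ((-3 - 3796416) + 25423) - 3254 = (-3796419 + 25423) - 3254 = -3770996 - 3254 = -3774250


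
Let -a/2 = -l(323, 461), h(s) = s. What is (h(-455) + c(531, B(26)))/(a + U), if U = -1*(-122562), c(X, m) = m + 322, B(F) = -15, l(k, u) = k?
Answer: -37/30802 ≈ -0.0012012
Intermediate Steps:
c(X, m) = 322 + m
U = 122562
a = 646 (a = -(-2)*323 = -2*(-323) = 646)
(h(-455) + c(531, B(26)))/(a + U) = (-455 + (322 - 15))/(646 + 122562) = (-455 + 307)/123208 = -148*1/123208 = -37/30802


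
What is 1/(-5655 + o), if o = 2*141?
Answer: -1/5373 ≈ -0.00018612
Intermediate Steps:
o = 282
1/(-5655 + o) = 1/(-5655 + 282) = 1/(-5373) = -1/5373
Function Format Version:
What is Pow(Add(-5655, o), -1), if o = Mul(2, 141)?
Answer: Rational(-1, 5373) ≈ -0.00018612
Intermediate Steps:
o = 282
Pow(Add(-5655, o), -1) = Pow(Add(-5655, 282), -1) = Pow(-5373, -1) = Rational(-1, 5373)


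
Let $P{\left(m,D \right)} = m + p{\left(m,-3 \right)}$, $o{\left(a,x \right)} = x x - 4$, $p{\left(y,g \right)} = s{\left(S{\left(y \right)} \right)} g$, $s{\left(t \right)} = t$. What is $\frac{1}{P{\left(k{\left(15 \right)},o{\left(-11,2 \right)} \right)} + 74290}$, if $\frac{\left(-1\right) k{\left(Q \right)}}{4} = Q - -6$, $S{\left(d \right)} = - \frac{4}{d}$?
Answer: $\frac{7}{519441} \approx 1.3476 \cdot 10^{-5}$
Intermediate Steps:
$k{\left(Q \right)} = -24 - 4 Q$ ($k{\left(Q \right)} = - 4 \left(Q - -6\right) = - 4 \left(Q + 6\right) = - 4 \left(6 + Q\right) = -24 - 4 Q$)
$p{\left(y,g \right)} = - \frac{4 g}{y}$ ($p{\left(y,g \right)} = - \frac{4}{y} g = - \frac{4 g}{y}$)
$o{\left(a,x \right)} = -4 + x^{2}$ ($o{\left(a,x \right)} = x^{2} - 4 = -4 + x^{2}$)
$P{\left(m,D \right)} = m + \frac{12}{m}$ ($P{\left(m,D \right)} = m - - \frac{12}{m} = m + \frac{12}{m}$)
$\frac{1}{P{\left(k{\left(15 \right)},o{\left(-11,2 \right)} \right)} + 74290} = \frac{1}{\left(\left(-24 - 60\right) + \frac{12}{-24 - 60}\right) + 74290} = \frac{1}{\left(-84 + \frac{12}{-84}\right) + 74290} = \frac{1}{\left(-84 + 12 \left(- \frac{1}{84}\right)\right) + 74290} = \frac{1}{\left(-84 - \frac{1}{7}\right) + 74290} = \frac{1}{- \frac{589}{7} + 74290} = \frac{1}{\frac{519441}{7}} = \frac{7}{519441}$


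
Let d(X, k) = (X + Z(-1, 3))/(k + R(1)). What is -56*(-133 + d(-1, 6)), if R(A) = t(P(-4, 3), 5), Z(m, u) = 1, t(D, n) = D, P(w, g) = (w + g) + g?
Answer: 7448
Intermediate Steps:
P(w, g) = w + 2*g (P(w, g) = (g + w) + g = w + 2*g)
R(A) = 2 (R(A) = -4 + 2*3 = -4 + 6 = 2)
d(X, k) = (1 + X)/(2 + k) (d(X, k) = (X + 1)/(k + 2) = (1 + X)/(2 + k))
-56*(-133 + d(-1, 6)) = -56*(-133 + (1 - 1)/(2 + 6)) = -56*(-133 + 0/8) = -56*(-133 + (1/8)*0) = -56*(-133 + 0) = -56*(-133) = 7448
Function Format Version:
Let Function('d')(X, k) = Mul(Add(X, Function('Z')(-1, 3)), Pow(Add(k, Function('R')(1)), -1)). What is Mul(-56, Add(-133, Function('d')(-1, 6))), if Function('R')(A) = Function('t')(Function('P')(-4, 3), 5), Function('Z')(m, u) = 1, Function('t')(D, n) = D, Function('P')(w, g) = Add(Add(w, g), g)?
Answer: 7448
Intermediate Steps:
Function('P')(w, g) = Add(w, Mul(2, g)) (Function('P')(w, g) = Add(Add(g, w), g) = Add(w, Mul(2, g)))
Function('R')(A) = 2 (Function('R')(A) = Add(-4, Mul(2, 3)) = Add(-4, 6) = 2)
Function('d')(X, k) = Mul(Pow(Add(2, k), -1), Add(1, X)) (Function('d')(X, k) = Mul(Add(X, 1), Pow(Add(k, 2), -1)) = Mul(Add(1, X), Pow(Add(2, k), -1)) = Mul(Pow(Add(2, k), -1), Add(1, X)))
Mul(-56, Add(-133, Function('d')(-1, 6))) = Mul(-56, Add(-133, Mul(Pow(Add(2, 6), -1), Add(1, -1)))) = Mul(-56, Add(-133, Mul(Pow(8, -1), 0))) = Mul(-56, Add(-133, Mul(Rational(1, 8), 0))) = Mul(-56, Add(-133, 0)) = Mul(-56, -133) = 7448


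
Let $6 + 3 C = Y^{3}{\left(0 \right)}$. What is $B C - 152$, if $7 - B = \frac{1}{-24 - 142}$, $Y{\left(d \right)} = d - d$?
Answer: $- \frac{13779}{83} \approx -166.01$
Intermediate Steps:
$Y{\left(d \right)} = 0$
$B = \frac{1163}{166}$ ($B = 7 - \frac{1}{-24 - 142} = 7 - \frac{1}{-166} = 7 - - \frac{1}{166} = 7 + \frac{1}{166} = \frac{1163}{166} \approx 7.006$)
$C = -2$ ($C = -2 + \frac{0^{3}}{3} = -2 + \frac{1}{3} \cdot 0 = -2 + 0 = -2$)
$B C - 152 = \frac{1163}{166} \left(-2\right) - 152 = - \frac{1163}{83} - 152 = - \frac{13779}{83}$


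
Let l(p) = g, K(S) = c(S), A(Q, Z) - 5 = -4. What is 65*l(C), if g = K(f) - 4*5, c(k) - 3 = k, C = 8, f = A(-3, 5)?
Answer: -1040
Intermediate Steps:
A(Q, Z) = 1 (A(Q, Z) = 5 - 4 = 1)
f = 1
c(k) = 3 + k
K(S) = 3 + S
g = -16 (g = (3 + 1) - 4*5 = 4 - 20 = -16)
l(p) = -16
65*l(C) = 65*(-16) = -1040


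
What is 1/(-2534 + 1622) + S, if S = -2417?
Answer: -2204305/912 ≈ -2417.0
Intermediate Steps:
1/(-2534 + 1622) + S = 1/(-2534 + 1622) - 2417 = 1/(-912) - 2417 = -1/912 - 2417 = -2204305/912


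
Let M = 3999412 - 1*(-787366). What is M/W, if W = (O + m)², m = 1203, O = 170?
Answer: 4786778/1885129 ≈ 2.5392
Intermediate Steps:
M = 4786778 (M = 3999412 + 787366 = 4786778)
W = 1885129 (W = (170 + 1203)² = 1373² = 1885129)
M/W = 4786778/1885129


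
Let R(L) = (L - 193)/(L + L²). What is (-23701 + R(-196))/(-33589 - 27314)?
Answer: 905852609/2327712660 ≈ 0.38916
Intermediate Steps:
R(L) = (-193 + L)/(L + L²)
(-23701 + R(-196))/(-33589 - 27314) = (-23701 + (-193 - 196)/((-196)*(1 - 196)))/(-33589 - 27314) = (-23701 - 1/196*(-389)/(-195))/(-60903) = (-23701 - 1/196*(-1/195)*(-389))*(-1/60903) = (-23701 - 389/38220)*(-1/60903) = -905852609/38220*(-1/60903) = 905852609/2327712660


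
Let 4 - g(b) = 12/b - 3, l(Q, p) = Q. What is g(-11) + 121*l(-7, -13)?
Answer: -9228/11 ≈ -838.91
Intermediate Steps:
g(b) = 7 - 12/b (g(b) = 4 - (12/b - 3) = 4 - (-3 + 12/b) = 4 + (3 - 12/b) = 7 - 12/b)
g(-11) + 121*l(-7, -13) = (7 - 12/(-11)) + 121*(-7) = (7 - 12*(-1/11)) - 847 = (7 + 12/11) - 847 = 89/11 - 847 = -9228/11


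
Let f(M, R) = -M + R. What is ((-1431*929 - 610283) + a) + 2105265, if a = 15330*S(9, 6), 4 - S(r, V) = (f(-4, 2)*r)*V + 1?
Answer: -4755347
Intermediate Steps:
f(M, R) = R - M
S(r, V) = 3 - 6*V*r (S(r, V) = 4 - (((2 - 1*(-4))*r)*V + 1) = 4 - (((2 + 4)*r)*V + 1) = 4 - ((6*r)*V + 1) = 4 - (6*V*r + 1) = 4 - (1 + 6*V*r) = 4 + (-1 - 6*V*r) = 3 - 6*V*r)
a = -4920930 (a = 15330*(3 - 6*6*9) = 15330*(3 - 324) = 15330*(-321) = -4920930)
((-1431*929 - 610283) + a) + 2105265 = ((-1431*929 - 610283) - 4920930) + 2105265 = ((-1329399 - 610283) - 4920930) + 2105265 = (-1939682 - 4920930) + 2105265 = -6860612 + 2105265 = -4755347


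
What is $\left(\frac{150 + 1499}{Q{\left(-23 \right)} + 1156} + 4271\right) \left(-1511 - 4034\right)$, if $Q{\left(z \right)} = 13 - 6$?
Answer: $- \frac{27552117990}{1163} \approx -2.3691 \cdot 10^{7}$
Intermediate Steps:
$Q{\left(z \right)} = 7$ ($Q{\left(z \right)} = 13 - 6 = 7$)
$\left(\frac{150 + 1499}{Q{\left(-23 \right)} + 1156} + 4271\right) \left(-1511 - 4034\right) = \left(\frac{150 + 1499}{7 + 1156} + 4271\right) \left(-1511 - 4034\right) = \left(\frac{1649}{1163} + 4271\right) \left(-5545\right) = \frac{4968822}{1163} \left(-5545\right) = - \frac{27552117990}{1163}$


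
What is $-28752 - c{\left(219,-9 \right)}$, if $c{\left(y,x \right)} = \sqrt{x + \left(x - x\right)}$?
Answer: $-28752 - 3 i \approx -28752.0 - 3.0 i$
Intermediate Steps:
$c{\left(y,x \right)} = \sqrt{x}$ ($c{\left(y,x \right)} = \sqrt{x + 0} = \sqrt{x}$)
$-28752 - c{\left(219,-9 \right)} = -28752 - \sqrt{-9} = -28752 - 3 i$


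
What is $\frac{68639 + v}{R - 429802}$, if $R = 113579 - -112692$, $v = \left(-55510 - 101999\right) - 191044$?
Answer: $\frac{279914}{203531} \approx 1.3753$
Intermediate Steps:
$v = -348553$ ($v = \left(-55510 - 101999\right) - 191044 = -157509 - 191044 = -348553$)
$R = 226271$ ($R = 113579 + 112692 = 226271$)
$\frac{68639 + v}{R - 429802} = \frac{68639 - 348553}{226271 - 429802} = - \frac{279914}{-203531} = \left(-279914\right) \left(- \frac{1}{203531}\right) = \frac{279914}{203531}$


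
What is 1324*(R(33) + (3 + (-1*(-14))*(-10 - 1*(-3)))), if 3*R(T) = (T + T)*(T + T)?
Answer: 1796668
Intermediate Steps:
R(T) = 4*T²/3 (R(T) = ((T + T)*(T + T))/3 = ((2*T)*(2*T))/3 = (4*T²)/3 = 4*T²/3)
1324*(R(33) + (3 + (-1*(-14))*(-10 - 1*(-3)))) = 1324*((4/3)*33² + (3 + (-1*(-14))*(-10 - 1*(-3)))) = 1324*((4/3)*1089 + (3 + 14*(-10 + 3))) = 1324*(1452 + (3 + 14*(-7))) = 1324*(1452 + (3 - 98)) = 1324*(1452 - 95) = 1324*1357 = 1796668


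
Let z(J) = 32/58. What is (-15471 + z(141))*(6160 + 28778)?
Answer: -15674689134/29 ≈ -5.4051e+8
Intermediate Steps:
z(J) = 16/29 (z(J) = 32*(1/58) = 16/29)
(-15471 + z(141))*(6160 + 28778) = (-15471 + 16/29)*(6160 + 28778) = -448643/29*34938 = -15674689134/29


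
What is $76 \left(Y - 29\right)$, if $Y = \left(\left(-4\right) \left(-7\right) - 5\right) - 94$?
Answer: $-7600$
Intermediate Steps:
$Y = -71$ ($Y = \left(28 - 5\right) - 94 = 23 - 94 = -71$)
$76 \left(Y - 29\right) = 76 \left(-71 - 29\right) = 76 \left(-100\right) = -7600$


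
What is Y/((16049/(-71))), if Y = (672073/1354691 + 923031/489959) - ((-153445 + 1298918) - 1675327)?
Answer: -24969882682762576534/10652412172039781 ≈ -2344.1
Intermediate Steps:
Y = 351688488489613754/663743047669 (Y = (672073*(1/1354691) + 923031*(1/489959)) - (1145473 - 1675327) = (672073/1354691 + 923031/489959) - 1*(-529854) = 1579710003428/663743047669 + 529854 = 351688488489613754/663743047669 ≈ 5.2986e+5)
Y/((16049/(-71))) = 351688488489613754/(663743047669*((16049/(-71)))) = 351688488489613754/(663743047669*((16049*(-1/71)))) = 351688488489613754/(663743047669*(-16049/71)) = (351688488489613754/663743047669)*(-71/16049) = -24969882682762576534/10652412172039781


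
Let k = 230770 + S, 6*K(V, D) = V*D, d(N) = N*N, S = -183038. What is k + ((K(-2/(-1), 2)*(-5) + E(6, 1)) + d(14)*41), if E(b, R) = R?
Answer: 167297/3 ≈ 55766.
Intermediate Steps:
d(N) = N²
K(V, D) = D*V/6 (K(V, D) = (V*D)/6 = (D*V)/6 = D*V/6)
k = 47732 (k = 230770 - 183038 = 47732)
k + ((K(-2/(-1), 2)*(-5) + E(6, 1)) + d(14)*41) = 47732 + ((((⅙)*2*(-2/(-1)))*(-5) + 1) + 14²*41) = 47732 + ((((⅙)*2*(-2*(-1)))*(-5) + 1) + 196*41) = 47732 + ((((⅙)*2*2)*(-5) + 1) + 8036) = 47732 + (((⅔)*(-5) + 1) + 8036) = 47732 + ((-10/3 + 1) + 8036) = 47732 + (-7/3 + 8036) = 47732 + 24101/3 = 167297/3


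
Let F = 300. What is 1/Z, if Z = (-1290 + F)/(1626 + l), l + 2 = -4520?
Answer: 1448/495 ≈ 2.9253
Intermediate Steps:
l = -4522 (l = -2 - 4520 = -4522)
Z = 495/1448 (Z = (-1290 + 300)/(1626 - 4522) = -990/(-2896) = -990*(-1/2896) = 495/1448 ≈ 0.34185)
1/Z = 1/(495/1448) = 1448/495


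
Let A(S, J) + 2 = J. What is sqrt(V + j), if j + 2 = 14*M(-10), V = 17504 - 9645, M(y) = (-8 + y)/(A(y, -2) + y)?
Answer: 15*sqrt(35) ≈ 88.741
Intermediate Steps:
A(S, J) = -2 + J
M(y) = (-8 + y)/(-4 + y) (M(y) = (-8 + y)/((-2 - 2) + y) = (-8 + y)/(-4 + y))
V = 7859
j = 16 (j = -2 + 14*((-8 - 10)/(-4 - 10)) = -2 + 14*(-18/(-14)) = -2 + 14*(-1/14*(-18)) = -2 + 14*(9/7) = -2 + 18 = 16)
sqrt(V + j) = sqrt(7859 + 16) = sqrt(7875) = 15*sqrt(35)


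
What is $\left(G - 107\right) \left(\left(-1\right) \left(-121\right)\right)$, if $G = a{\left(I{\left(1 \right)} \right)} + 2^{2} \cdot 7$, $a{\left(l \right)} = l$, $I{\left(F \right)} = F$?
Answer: $-9438$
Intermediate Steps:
$G = 29$ ($G = 1 + 2^{2} \cdot 7 = 1 + 4 \cdot 7 = 1 + 28 = 29$)
$\left(G - 107\right) \left(\left(-1\right) \left(-121\right)\right) = \left(29 - 107\right) \left(\left(-1\right) \left(-121\right)\right) = \left(-78\right) 121 = -9438$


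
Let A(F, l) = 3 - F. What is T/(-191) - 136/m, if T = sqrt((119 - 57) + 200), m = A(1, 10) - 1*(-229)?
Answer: -136/231 - sqrt(262)/191 ≈ -0.67349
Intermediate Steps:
m = 231 (m = (3 - 1*1) - 1*(-229) = (3 - 1) + 229 = 2 + 229 = 231)
T = sqrt(262) (T = sqrt(62 + 200) = sqrt(262) ≈ 16.186)
T/(-191) - 136/m = sqrt(262)/(-191) - 136/231 = sqrt(262)*(-1/191) - 136*1/231 = -sqrt(262)/191 - 136/231 = -136/231 - sqrt(262)/191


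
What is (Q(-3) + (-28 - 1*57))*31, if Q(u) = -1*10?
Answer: -2945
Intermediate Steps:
Q(u) = -10
(Q(-3) + (-28 - 1*57))*31 = (-10 + (-28 - 1*57))*31 = (-10 + (-28 - 57))*31 = (-10 - 85)*31 = -95*31 = -2945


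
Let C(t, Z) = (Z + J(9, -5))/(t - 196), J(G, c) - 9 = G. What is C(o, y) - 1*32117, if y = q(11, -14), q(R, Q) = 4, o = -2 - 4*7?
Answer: -3629232/113 ≈ -32117.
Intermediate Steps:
J(G, c) = 9 + G
o = -30 (o = -2 - 28 = -30)
y = 4
C(t, Z) = (18 + Z)/(-196 + t) (C(t, Z) = (Z + (9 + 9))/(t - 196) = (Z + 18)/(-196 + t) = (18 + Z)/(-196 + t))
C(o, y) - 1*32117 = (18 + 4)/(-196 - 30) - 1*32117 = 22/(-226) - 32117 = -1/226*22 - 32117 = -11/113 - 32117 = -3629232/113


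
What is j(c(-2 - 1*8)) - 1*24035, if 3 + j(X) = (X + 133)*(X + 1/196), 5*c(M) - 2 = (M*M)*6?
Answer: 4530857/700 ≈ 6472.7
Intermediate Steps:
c(M) = ⅖ + 6*M²/5 (c(M) = ⅖ + ((M*M)*6)/5 = ⅖ + (M²*6)/5 = ⅖ + (6*M²)/5 = ⅖ + 6*M²/5)
j(X) = -3 + (133 + X)*(1/196 + X) (j(X) = -3 + (X + 133)*(X + 1/196) = -3 + (133 + X)*(X + 1/196) = -3 + (133 + X)*(1/196 + X))
j(c(-2 - 1*8)) - 1*24035 = (-65/28 + (⅖ + 6*(-2 - 1*8)²/5)² + 26069*(⅖ + 6*(-2 - 1*8)²/5)/196) - 1*24035 = (-65/28 + (⅖ + 6*(-2 - 8)²/5)² + 26069*(⅖ + 6*(-2 - 8)²/5)/196) - 24035 = (-65/28 + (⅖ + (6/5)*(-10)²)² + 26069*(⅖ + (6/5)*(-10)²)/196) - 24035 = (-65/28 + (⅖ + (6/5)*100)² + 26069*(⅖ + (6/5)*100)/196) - 24035 = (-65/28 + (⅖ + 120)² + 26069*(⅖ + 120)/196) - 24035 = (-65/28 + (602/5)² + (26069/196)*(602/5)) - 24035 = (-65/28 + 362404/25 + 1120967/70) - 24035 = 21355357/700 - 24035 = 4530857/700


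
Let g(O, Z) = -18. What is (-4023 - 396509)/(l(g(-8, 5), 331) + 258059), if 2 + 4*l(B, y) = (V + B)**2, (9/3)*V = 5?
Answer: -14419152/9292507 ≈ -1.5517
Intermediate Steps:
V = 5/3 (V = (1/3)*5 = 5/3 ≈ 1.6667)
l(B, y) = -1/2 + (5/3 + B)**2/4
(-4023 - 396509)/(l(g(-8, 5), 331) + 258059) = (-4023 - 396509)/((-1/2 + (5 + 3*(-18))**2/36) + 258059) = -400532/((-1/2 + (5 - 54)**2/36) + 258059) = -400532/((-1/2 + (1/36)*(-49)**2) + 258059) = -400532/((-1/2 + (1/36)*2401) + 258059) = -400532/((-1/2 + 2401/36) + 258059) = -400532/(2383/36 + 258059) = -400532/9292507/36 = -400532*36/9292507 = -14419152/9292507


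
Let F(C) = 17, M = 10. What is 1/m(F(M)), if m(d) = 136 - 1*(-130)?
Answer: 1/266 ≈ 0.0037594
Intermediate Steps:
m(d) = 266 (m(d) = 136 + 130 = 266)
1/m(F(M)) = 1/266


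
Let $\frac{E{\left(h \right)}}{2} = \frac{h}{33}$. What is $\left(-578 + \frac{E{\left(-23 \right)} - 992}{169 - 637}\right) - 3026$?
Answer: $- \frac{27813697}{7722} \approx -3601.9$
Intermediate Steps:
$E{\left(h \right)} = \frac{2 h}{33}$ ($E{\left(h \right)} = 2 \frac{h}{33} = \frac{2 h}{33}$)
$\left(-578 + \frac{E{\left(-23 \right)} - 992}{169 - 637}\right) - 3026 = \left(-578 + \frac{\frac{2}{33} \left(-23\right) - 992}{169 - 637}\right) - 3026 = \left(-578 + \frac{- \frac{46}{33} - 992}{-468}\right) - 3026 = \left(-578 - - \frac{16391}{7722}\right) - 3026 = \left(-578 + \frac{16391}{7722}\right) - 3026 = - \frac{4446925}{7722} - 3026 = - \frac{27813697}{7722}$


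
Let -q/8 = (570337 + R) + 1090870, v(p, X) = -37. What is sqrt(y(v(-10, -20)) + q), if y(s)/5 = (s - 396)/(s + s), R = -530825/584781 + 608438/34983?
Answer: I*sqrt(2224894468674861847252606574)/12938864406 ≈ 3645.5*I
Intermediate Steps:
R = 112411043701/6819131241 (R = -530825*1/584781 + 608438*(1/34983) = -530825/584781 + 608438/34983 = 112411043701/6819131241 ≈ 16.485)
y(s) = 5*(-396 + s)/(2*s) (y(s) = 5*((s - 396)/(s + s)) = 5*((-396 + s)/((2*s))) = 5*((-396 + s)*(1/(2*s))) = 5*((-396 + s)/(2*s)) = 5*(-396 + s)/(2*s))
q = -90624807700092704/6819131241 (q = -8*((570337 + 112411043701/6819131241) + 1090870) = -8*(3889315265641918/6819131241 + 1090870) = -8*11328100962511588/6819131241 = -90624807700092704/6819131241 ≈ -1.3290e+7)
sqrt(y(v(-10, -20)) + q) = sqrt((5/2 - 990/(-37)) - 90624807700092704/6819131241) = sqrt((5/2 - 990*(-1/37)) - 90624807700092704/6819131241) = sqrt((5/2 + 990/37) - 90624807700092704/6819131241) = sqrt(2165/74 - 90624807700092704/6819131241) = sqrt(-6706221006387723331/504615711834) = I*sqrt(2224894468674861847252606574)/12938864406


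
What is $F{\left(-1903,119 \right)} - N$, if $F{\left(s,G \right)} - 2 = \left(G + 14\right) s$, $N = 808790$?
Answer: $-1061887$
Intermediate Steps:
$F{\left(s,G \right)} = 2 + s \left(14 + G\right)$ ($F{\left(s,G \right)} = 2 + \left(G + 14\right) s = 2 + \left(14 + G\right) s = 2 + s \left(14 + G\right)$)
$F{\left(-1903,119 \right)} - N = \left(2 + 14 \left(-1903\right) + 119 \left(-1903\right)\right) - 808790 = \left(2 - 26642 - 226457\right) - 808790 = -253097 - 808790 = -1061887$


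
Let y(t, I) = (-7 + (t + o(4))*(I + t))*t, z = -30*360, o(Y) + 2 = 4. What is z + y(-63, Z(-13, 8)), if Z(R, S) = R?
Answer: -302427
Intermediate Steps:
o(Y) = 2 (o(Y) = -2 + 4 = 2)
z = -10800
y(t, I) = t*(-7 + (2 + t)*(I + t)) (y(t, I) = (-7 + (t + 2)*(I + t))*t = (-7 + (2 + t)*(I + t))*t = t*(-7 + (2 + t)*(I + t)))
z + y(-63, Z(-13, 8)) = -10800 - 63*(-7 + (-63)² + 2*(-13) + 2*(-63) - 13*(-63)) = -10800 - 63*(-7 + 3969 - 26 - 126 + 819) = -10800 - 63*4629 = -10800 - 291627 = -302427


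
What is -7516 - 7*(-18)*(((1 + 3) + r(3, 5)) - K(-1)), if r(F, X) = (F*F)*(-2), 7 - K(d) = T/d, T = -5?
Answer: -9532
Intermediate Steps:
K(d) = 7 + 5/d (K(d) = 7 - (-5)/d = 7 + 5/d)
r(F, X) = -2*F² (r(F, X) = F²*(-2) = -2*F²)
-7516 - 7*(-18)*(((1 + 3) + r(3, 5)) - K(-1)) = -7516 - 7*(-18)*(((1 + 3) - 2*3²) - (7 + 5/(-1))) = -7516 - (-126)*((4 - 2*9) - (7 + 5*(-1))) = -7516 - (-126)*((4 - 18) - (7 - 5)) = -7516 - (-126)*(-14 - 1*2) = -7516 - (-126)*(-14 - 2) = -7516 - (-126)*(-16) = -7516 - 1*2016 = -7516 - 2016 = -9532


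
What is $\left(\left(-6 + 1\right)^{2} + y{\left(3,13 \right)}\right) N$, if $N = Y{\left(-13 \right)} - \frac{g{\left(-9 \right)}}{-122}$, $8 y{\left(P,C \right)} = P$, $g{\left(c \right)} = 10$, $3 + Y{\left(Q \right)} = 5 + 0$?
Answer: $\frac{25781}{488} \approx 52.83$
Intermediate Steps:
$Y{\left(Q \right)} = 2$ ($Y{\left(Q \right)} = -3 + \left(5 + 0\right) = -3 + 5 = 2$)
$y{\left(P,C \right)} = \frac{P}{8}$
$N = \frac{127}{61}$ ($N = 2 - \frac{10}{-122} = 2 - 10 \left(- \frac{1}{122}\right) = 2 - - \frac{5}{61} = 2 + \frac{5}{61} = \frac{127}{61} \approx 2.082$)
$\left(\left(-6 + 1\right)^{2} + y{\left(3,13 \right)}\right) N = \left(\left(-6 + 1\right)^{2} + \frac{1}{8} \cdot 3\right) \frac{127}{61} = \left(\left(-5\right)^{2} + \frac{3}{8}\right) \frac{127}{61} = \left(25 + \frac{3}{8}\right) \frac{127}{61} = \frac{203}{8} \cdot \frac{127}{61} = \frac{25781}{488}$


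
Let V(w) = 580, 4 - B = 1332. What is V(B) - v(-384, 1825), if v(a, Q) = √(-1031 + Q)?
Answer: 580 - √794 ≈ 551.82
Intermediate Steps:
B = -1328 (B = 4 - 1*1332 = 4 - 1332 = -1328)
V(B) - v(-384, 1825) = 580 - √(-1031 + 1825) = 580 - √794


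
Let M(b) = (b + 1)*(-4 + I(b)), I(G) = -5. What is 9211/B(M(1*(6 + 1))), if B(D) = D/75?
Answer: -230275/24 ≈ -9594.8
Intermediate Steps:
M(b) = -9 - 9*b (M(b) = (b + 1)*(-4 - 5) = (1 + b)*(-9) = -9 - 9*b)
B(D) = D/75 (B(D) = D*(1/75) = D/75)
9211/B(M(1*(6 + 1))) = 9211/(((-9 - 9*(6 + 1))/75)) = 9211/(((-9 - 9*7)/75)) = 9211/(((-9 - 63)/75)) = 9211/(((1/75)*(-72))) = 9211/(-24/25) = 9211*(-25/24) = -230275/24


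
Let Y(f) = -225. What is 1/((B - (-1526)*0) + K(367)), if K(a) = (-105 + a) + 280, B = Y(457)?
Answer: 1/317 ≈ 0.0031546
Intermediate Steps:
B = -225
K(a) = 175 + a
1/((B - (-1526)*0) + K(367)) = 1/((-225 - (-1526)*0) + (175 + 367)) = 1/((-225 - 1*0) + 542) = 1/((-225 + 0) + 542) = 1/(-225 + 542) = 1/317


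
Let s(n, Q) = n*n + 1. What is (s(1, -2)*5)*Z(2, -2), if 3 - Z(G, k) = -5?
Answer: 80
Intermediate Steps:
Z(G, k) = 8 (Z(G, k) = 3 - 1*(-5) = 3 + 5 = 8)
s(n, Q) = 1 + n**2 (s(n, Q) = n**2 + 1 = 1 + n**2)
(s(1, -2)*5)*Z(2, -2) = ((1 + 1**2)*5)*8 = ((1 + 1)*5)*8 = (2*5)*8 = 10*8 = 80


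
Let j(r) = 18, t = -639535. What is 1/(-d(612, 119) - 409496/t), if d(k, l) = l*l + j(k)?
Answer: -639535/9067557269 ≈ -7.0530e-5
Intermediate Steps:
d(k, l) = 18 + l**2 (d(k, l) = l*l + 18 = l**2 + 18 = 18 + l**2)
1/(-d(612, 119) - 409496/t) = 1/(-(18 + 119**2) - 409496/(-639535)) = 1/(-(18 + 14161) - 409496*(-1/639535)) = 1/(-1*14179 + 409496/639535) = 1/(-14179 + 409496/639535) = 1/(-9067557269/639535) = -639535/9067557269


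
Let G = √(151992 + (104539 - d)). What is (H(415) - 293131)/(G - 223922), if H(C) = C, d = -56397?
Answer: 5462129346/4178395763 + 97572*√19558/4178395763 ≈ 1.3105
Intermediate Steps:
G = 4*√19558 (G = √(151992 + (104539 - 1*(-56397))) = √(151992 + (104539 + 56397)) = √(151992 + 160936) = √312928 = 4*√19558 ≈ 559.40)
(H(415) - 293131)/(G - 223922) = (415 - 293131)/(4*√19558 - 223922) = -292716/(-223922 + 4*√19558)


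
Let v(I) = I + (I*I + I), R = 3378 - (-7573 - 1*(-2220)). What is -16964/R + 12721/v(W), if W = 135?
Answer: -202682129/161479845 ≈ -1.2552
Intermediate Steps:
R = 8731 (R = 3378 - (-7573 + 2220) = 3378 - 1*(-5353) = 3378 + 5353 = 8731)
v(I) = I**2 + 2*I (v(I) = I + (I**2 + I) = I + (I + I**2) = I**2 + 2*I)
-16964/R + 12721/v(W) = -16964/8731 + 12721/((135*(2 + 135))) = -16964*1/8731 + 12721/((135*137)) = -16964/8731 + 12721/18495 = -202682129/161479845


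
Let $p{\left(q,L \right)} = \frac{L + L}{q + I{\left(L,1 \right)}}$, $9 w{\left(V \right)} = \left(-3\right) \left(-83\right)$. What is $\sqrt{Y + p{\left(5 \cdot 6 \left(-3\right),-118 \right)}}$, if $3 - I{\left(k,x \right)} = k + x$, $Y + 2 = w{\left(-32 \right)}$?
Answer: $\frac{\sqrt{445}}{5} \approx 4.219$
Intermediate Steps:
$w{\left(V \right)} = \frac{83}{3}$ ($w{\left(V \right)} = \frac{\left(-3\right) \left(-83\right)}{9} = \frac{1}{9} \cdot 249 = \frac{83}{3}$)
$Y = \frac{77}{3}$ ($Y = -2 + \frac{83}{3} = \frac{77}{3} \approx 25.667$)
$I{\left(k,x \right)} = 3 - k - x$ ($I{\left(k,x \right)} = 3 - \left(k + x\right) = 3 - k - x$)
$p{\left(q,L \right)} = \frac{2 L}{2 + q - L}$ ($p{\left(q,L \right)} = \frac{L + L}{q - \left(-2 + L\right)} = \frac{2 L}{q - \left(-2 + L\right)} = \frac{2 L}{2 + q - L}$)
$\sqrt{Y + p{\left(5 \cdot 6 \left(-3\right),-118 \right)}} = \sqrt{\frac{77}{3} + 2 \left(-118\right) \frac{1}{2 + 5 \cdot 6 \left(-3\right) - -118}} = \sqrt{\frac{77}{3} + 2 \left(-118\right) \frac{1}{2 + 30 \left(-3\right) + 118}} = \sqrt{\frac{77}{3} + 2 \left(-118\right) \frac{1}{2 - 90 + 118}} = \sqrt{\frac{77}{3} + 2 \left(-118\right) \frac{1}{30}} = \sqrt{\frac{77}{3} - \frac{118}{15}} = \sqrt{\frac{89}{5}} = \frac{\sqrt{445}}{5}$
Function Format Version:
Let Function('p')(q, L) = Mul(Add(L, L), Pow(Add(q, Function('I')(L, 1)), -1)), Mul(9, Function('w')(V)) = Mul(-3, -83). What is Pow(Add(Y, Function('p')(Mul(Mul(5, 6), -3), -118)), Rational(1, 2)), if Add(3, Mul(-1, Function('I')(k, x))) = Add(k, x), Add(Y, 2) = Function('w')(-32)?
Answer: Mul(Rational(1, 5), Pow(445, Rational(1, 2))) ≈ 4.2190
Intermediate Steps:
Function('w')(V) = Rational(83, 3) (Function('w')(V) = Mul(Rational(1, 9), Mul(-3, -83)) = Mul(Rational(1, 9), 249) = Rational(83, 3))
Y = Rational(77, 3) (Y = Add(-2, Rational(83, 3)) = Rational(77, 3) ≈ 25.667)
Function('I')(k, x) = Add(3, Mul(-1, k), Mul(-1, x)) (Function('I')(k, x) = Add(3, Mul(-1, Add(k, x))) = Add(3, Add(Mul(-1, k), Mul(-1, x))) = Add(3, Mul(-1, k), Mul(-1, x)))
Function('p')(q, L) = Mul(2, L, Pow(Add(2, q, Mul(-1, L)), -1)) (Function('p')(q, L) = Mul(Add(L, L), Pow(Add(q, Add(3, Mul(-1, L), Mul(-1, 1))), -1)) = Mul(Mul(2, L), Pow(Add(q, Add(3, Mul(-1, L), -1)), -1)) = Mul(Mul(2, L), Pow(Add(q, Add(2, Mul(-1, L))), -1)) = Mul(Mul(2, L), Pow(Add(2, q, Mul(-1, L)), -1)) = Mul(2, L, Pow(Add(2, q, Mul(-1, L)), -1)))
Pow(Add(Y, Function('p')(Mul(Mul(5, 6), -3), -118)), Rational(1, 2)) = Pow(Add(Rational(77, 3), Mul(2, -118, Pow(Add(2, Mul(Mul(5, 6), -3), Mul(-1, -118)), -1))), Rational(1, 2)) = Pow(Add(Rational(77, 3), Mul(2, -118, Pow(Add(2, Mul(30, -3), 118), -1))), Rational(1, 2)) = Pow(Add(Rational(77, 3), Mul(2, -118, Pow(Add(2, -90, 118), -1))), Rational(1, 2)) = Pow(Add(Rational(77, 3), Mul(2, -118, Pow(30, -1))), Rational(1, 2)) = Pow(Add(Rational(77, 3), Mul(2, -118, Rational(1, 30))), Rational(1, 2)) = Pow(Add(Rational(77, 3), Rational(-118, 15)), Rational(1, 2)) = Pow(Rational(89, 5), Rational(1, 2)) = Mul(Rational(1, 5), Pow(445, Rational(1, 2)))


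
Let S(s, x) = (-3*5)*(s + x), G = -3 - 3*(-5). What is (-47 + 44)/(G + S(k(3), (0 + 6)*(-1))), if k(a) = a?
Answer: -1/19 ≈ -0.052632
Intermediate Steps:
G = 12 (G = -3 + 15 = 12)
S(s, x) = -15*s - 15*x (S(s, x) = -15*(s + x) = -15*s - 15*x)
(-47 + 44)/(G + S(k(3), (0 + 6)*(-1))) = (-47 + 44)/(12 + (-15*3 - 15*(0 + 6)*(-1))) = -3/(12 + (-45 - 90*(-1))) = -3/(12 + (-45 - 15*(-6))) = -3/(12 + (-45 + 90)) = -3/(12 + 45) = -3/57 = -3*1/57 = -1/19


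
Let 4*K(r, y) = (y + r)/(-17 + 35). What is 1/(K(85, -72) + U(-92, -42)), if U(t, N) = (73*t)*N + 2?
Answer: 72/20309341 ≈ 3.5452e-6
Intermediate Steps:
K(r, y) = r/72 + y/72 (K(r, y) = ((y + r)/(-17 + 35))/4 = ((r + y)/18)/4 = ((r + y)*(1/18))/4 = (r/18 + y/18)/4 = r/72 + y/72)
U(t, N) = 2 + 73*N*t (U(t, N) = 73*N*t + 2 = 2 + 73*N*t)
1/(K(85, -72) + U(-92, -42)) = 1/(((1/72)*85 + (1/72)*(-72)) + (2 + 73*(-42)*(-92))) = 1/((85/72 - 1) + (2 + 282072)) = 1/(13/72 + 282074) = 1/(20309341/72) = 72/20309341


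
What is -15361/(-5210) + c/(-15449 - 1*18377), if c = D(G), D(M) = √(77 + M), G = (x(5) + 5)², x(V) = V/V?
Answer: 15361/5210 - √113/33826 ≈ 2.9481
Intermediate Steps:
x(V) = 1
G = 36 (G = (1 + 5)² = 6² = 36)
c = √113 (c = √(77 + 36) = √113 ≈ 10.630)
-15361/(-5210) + c/(-15449 - 1*18377) = -15361/(-5210) + √113/(-15449 - 1*18377) = -15361*(-1/5210) + √113/(-15449 - 18377) = 15361/5210 + √113/(-33826) = 15361/5210 + √113*(-1/33826) = 15361/5210 - √113/33826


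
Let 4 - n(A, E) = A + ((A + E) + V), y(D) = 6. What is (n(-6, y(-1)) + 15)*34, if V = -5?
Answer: 1020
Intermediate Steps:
n(A, E) = 9 - E - 2*A (n(A, E) = 4 - (A + ((A + E) - 5)) = 4 - (A + (-5 + A + E)) = 4 - (-5 + E + 2*A) = 4 + (5 - E - 2*A) = 9 - E - 2*A)
(n(-6, y(-1)) + 15)*34 = ((9 - 1*6 - 2*(-6)) + 15)*34 = ((9 - 6 + 12) + 15)*34 = (15 + 15)*34 = 30*34 = 1020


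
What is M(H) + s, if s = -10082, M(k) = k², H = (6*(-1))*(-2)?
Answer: -9938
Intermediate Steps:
H = 12 (H = -6*(-2) = 12)
M(H) + s = 12² - 10082 = 144 - 10082 = -9938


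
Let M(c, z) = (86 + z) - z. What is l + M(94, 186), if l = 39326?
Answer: 39412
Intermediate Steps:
M(c, z) = 86
l + M(94, 186) = 39326 + 86 = 39412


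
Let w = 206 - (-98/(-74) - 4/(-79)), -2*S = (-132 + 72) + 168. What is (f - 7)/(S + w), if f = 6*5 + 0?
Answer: 67229/440277 ≈ 0.15270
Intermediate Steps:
f = 30 (f = 30 + 0 = 30)
S = -54 (S = -((-132 + 72) + 168)/2 = -(-60 + 168)/2 = -½*108 = -54)
w = 598119/2923 (w = 206 - (-98*(-1/74) - 4*(-1/79)) = 206 - (49/37 + 4/79) = 206 - 1*4019/2923 = 206 - 4019/2923 = 598119/2923 ≈ 204.63)
(f - 7)/(S + w) = (30 - 7)/(-54 + 598119/2923) = 23/(440277/2923) = 23*(2923/440277) = 67229/440277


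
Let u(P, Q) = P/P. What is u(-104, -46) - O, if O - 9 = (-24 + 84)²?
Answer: -3608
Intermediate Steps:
u(P, Q) = 1
O = 3609 (O = 9 + (-24 + 84)² = 9 + 60² = 9 + 3600 = 3609)
u(-104, -46) - O = 1 - 1*3609 = 1 - 3609 = -3608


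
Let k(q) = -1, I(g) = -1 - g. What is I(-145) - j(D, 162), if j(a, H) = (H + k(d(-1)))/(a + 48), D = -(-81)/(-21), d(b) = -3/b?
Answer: 43369/309 ≈ 140.35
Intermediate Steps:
D = -27/7 (D = -(-81)*(-1)/21 = -3*9/7 = -27/7 ≈ -3.8571)
j(a, H) = (-1 + H)/(48 + a) (j(a, H) = (H - 1)/(a + 48) = (-1 + H)/(48 + a))
I(-145) - j(D, 162) = (-1 - 1*(-145)) - (-1 + 162)/(48 - 27/7) = (-1 + 145) - 161/309/7 = 144 - 7*161/309 = 144 - 1*1127/309 = 144 - 1127/309 = 43369/309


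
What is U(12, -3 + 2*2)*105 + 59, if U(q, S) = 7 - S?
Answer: 689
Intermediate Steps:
U(12, -3 + 2*2)*105 + 59 = (7 - (-3 + 2*2))*105 + 59 = (7 - (-3 + 4))*105 + 59 = (7 - 1*1)*105 + 59 = (7 - 1)*105 + 59 = 6*105 + 59 = 630 + 59 = 689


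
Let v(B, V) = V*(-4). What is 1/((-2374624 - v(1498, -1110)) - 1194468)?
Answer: -1/3573532 ≈ -2.7984e-7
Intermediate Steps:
v(B, V) = -4*V
1/((-2374624 - v(1498, -1110)) - 1194468) = 1/((-2374624 - (-4)*(-1110)) - 1194468) = 1/((-2374624 - 1*4440) - 1194468) = 1/((-2374624 - 4440) - 1194468) = 1/(-2379064 - 1194468) = 1/(-3573532) = -1/3573532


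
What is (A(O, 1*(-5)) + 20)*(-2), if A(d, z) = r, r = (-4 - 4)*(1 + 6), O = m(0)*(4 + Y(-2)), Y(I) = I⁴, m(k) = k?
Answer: 72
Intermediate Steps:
O = 0 (O = 0*(4 + (-2)⁴) = 0*(4 + 16) = 0*20 = 0)
r = -56 (r = -8*7 = -56)
A(d, z) = -56
(A(O, 1*(-5)) + 20)*(-2) = (-56 + 20)*(-2) = -36*(-2) = 72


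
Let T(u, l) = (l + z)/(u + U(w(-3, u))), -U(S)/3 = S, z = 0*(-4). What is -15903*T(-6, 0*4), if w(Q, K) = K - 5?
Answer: 0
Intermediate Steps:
z = 0
w(Q, K) = -5 + K
U(S) = -3*S
T(u, l) = l/(15 - 2*u) (T(u, l) = (l + 0)/(u - 3*(-5 + u)) = l/(u + (15 - 3*u)) = l/(15 - 2*u))
-15903*T(-6, 0*4) = -15903*0*4/(15 - 2*(-6)) = -0/(15 + 12) = -0/27 = -15903*0 = 0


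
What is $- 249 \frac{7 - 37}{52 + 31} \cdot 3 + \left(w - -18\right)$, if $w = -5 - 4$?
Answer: $279$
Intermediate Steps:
$w = -9$ ($w = -5 - 4 = -9$)
$- 249 \frac{7 - 37}{52 + 31} \cdot 3 + \left(w - -18\right) = - 249 \frac{7 - 37}{52 + 31} \cdot 3 - -9 = - 249 - \frac{30}{83} \cdot 3 + \left(-9 + 18\right) = - 249 \left(-30\right) \frac{1}{83} \cdot 3 + 9 = - 249 \left(\left(- \frac{30}{83}\right) 3\right) + 9 = \left(-249\right) \left(- \frac{90}{83}\right) + 9 = 270 + 9 = 279$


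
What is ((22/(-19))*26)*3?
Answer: -1716/19 ≈ -90.316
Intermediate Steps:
((22/(-19))*26)*3 = ((22*(-1/19))*26)*3 = -22/19*26*3 = -572/19*3 = -1716/19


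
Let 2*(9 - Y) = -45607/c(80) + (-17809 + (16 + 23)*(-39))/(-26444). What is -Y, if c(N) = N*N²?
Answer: -58754243877/6769664000 ≈ -8.6790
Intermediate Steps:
c(N) = N³
Y = 58754243877/6769664000 (Y = 9 - (-45607/(80³) + (-17809 + (16 + 23)*(-39))/(-26444))/2 = 9 - (-45607/512000 + (-17809 + 39*(-39))*(-1/26444))/2 = 9 - (-45607*1/512000 + (-17809 - 1521)*(-1/26444))/2 = 9 - (-45607/512000 - 19330*(-1/26444))/2 = 9 - (-45607/512000 + 9665/13222)/2 = 9 - ½*2172732123/3384832000 = 9 - 2172732123/6769664000 = 58754243877/6769664000 ≈ 8.6790)
-Y = -1*58754243877/6769664000 = -58754243877/6769664000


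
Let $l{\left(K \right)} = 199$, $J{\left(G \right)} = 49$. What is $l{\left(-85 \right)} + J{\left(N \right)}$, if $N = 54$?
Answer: $248$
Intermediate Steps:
$l{\left(-85 \right)} + J{\left(N \right)} = 199 + 49 = 248$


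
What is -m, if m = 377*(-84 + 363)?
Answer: -105183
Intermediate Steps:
m = 105183 (m = 377*279 = 105183)
-m = -1*105183 = -105183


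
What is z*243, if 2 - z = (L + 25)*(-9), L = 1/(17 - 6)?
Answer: 608958/11 ≈ 55360.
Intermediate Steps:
L = 1/11 ≈ 0.090909
z = 2506/11 (z = 2 - (1/11 + 25)*(-9) = 2 - 276*(-9)/11 = 2 - 1*(-2484/11) = 2 + 2484/11 = 2506/11 ≈ 227.82)
z*243 = (2506/11)*243 = 608958/11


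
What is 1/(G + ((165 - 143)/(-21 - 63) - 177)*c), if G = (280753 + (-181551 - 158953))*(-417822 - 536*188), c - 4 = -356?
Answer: 21/650713003210 ≈ 3.2272e-11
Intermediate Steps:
c = -352 (c = 4 - 356 = -352)
G = 30986271090 (G = (280753 - 340504)*(-417822 - 100768) = -59751*(-518590) = 30986271090)
1/(G + ((165 - 143)/(-21 - 63) - 177)*c) = 1/(30986271090 + ((165 - 143)/(-21 - 63) - 177)*(-352)) = 1/(30986271090 + (22/(-84) - 177)*(-352)) = 1/(30986271090 + (22*(-1/84) - 177)*(-352)) = 1/(30986271090 + (-11/42 - 177)*(-352)) = 1/(30986271090 - 7445/42*(-352)) = 1/(30986271090 + 1310320/21) = 1/(650713003210/21) = 21/650713003210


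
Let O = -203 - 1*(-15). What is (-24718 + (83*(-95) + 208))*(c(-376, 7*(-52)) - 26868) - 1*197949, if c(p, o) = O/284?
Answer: 61785077246/71 ≈ 8.7021e+8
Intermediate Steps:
O = -188 (O = -203 + 15 = -188)
c(p, o) = -47/71 (c(p, o) = -188/284 = -188*1/284 = -47/71)
(-24718 + (83*(-95) + 208))*(c(-376, 7*(-52)) - 26868) - 1*197949 = (-24718 + (83*(-95) + 208))*(-47/71 - 26868) - 1*197949 = (-24718 + (-7885 + 208))*(-1907675/71) - 197949 = (-24718 - 7677)*(-1907675/71) - 197949 = -32395*(-1907675/71) - 197949 = 61799131625/71 - 197949 = 61785077246/71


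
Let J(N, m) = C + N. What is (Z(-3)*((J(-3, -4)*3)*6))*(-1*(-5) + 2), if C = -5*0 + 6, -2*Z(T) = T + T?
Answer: 1134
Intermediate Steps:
Z(T) = -T (Z(T) = -(T + T)/2 = -T)
C = 6 (C = 0 + 6 = 6)
J(N, m) = 6 + N
(Z(-3)*((J(-3, -4)*3)*6))*(-1*(-5) + 2) = ((-1*(-3))*(((6 - 3)*3)*6))*(-1*(-5) + 2) = (3*((3*3)*6))*(5 + 2) = (3*(9*6))*7 = (3*54)*7 = 162*7 = 1134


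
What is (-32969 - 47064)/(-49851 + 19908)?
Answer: 80033/29943 ≈ 2.6728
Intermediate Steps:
(-32969 - 47064)/(-49851 + 19908) = -80033/(-29943) = -80033*(-1/29943) = 80033/29943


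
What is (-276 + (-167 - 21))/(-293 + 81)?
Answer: 116/53 ≈ 2.1887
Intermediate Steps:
(-276 + (-167 - 21))/(-293 + 81) = (-276 - 188)/(-212) = -464*(-1/212) = 116/53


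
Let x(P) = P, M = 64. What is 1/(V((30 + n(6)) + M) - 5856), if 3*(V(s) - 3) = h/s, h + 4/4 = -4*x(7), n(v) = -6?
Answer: -264/1545221 ≈ -0.00017085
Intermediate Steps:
h = -29 (h = -1 - 4*7 = -1 - 28 = -29)
V(s) = 3 - 29/(3*s) (V(s) = 3 + (-29/s)/3 = 3 - 29/(3*s))
1/(V((30 + n(6)) + M) - 5856) = 1/((3 - 29/(3*((30 - 6) + 64))) - 5856) = 1/((3 - 29/(3*(24 + 64))) - 5856) = 1/((3 - 29/3/88) - 5856) = 1/((3 - 29/3*1/88) - 5856) = 1/((3 - 29/264) - 5856) = 1/(763/264 - 5856) = 1/(-1545221/264) = -264/1545221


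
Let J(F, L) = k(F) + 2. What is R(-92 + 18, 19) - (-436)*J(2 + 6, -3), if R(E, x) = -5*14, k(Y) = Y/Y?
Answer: 1238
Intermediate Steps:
k(Y) = 1
R(E, x) = -70
J(F, L) = 3 (J(F, L) = 1 + 2 = 3)
R(-92 + 18, 19) - (-436)*J(2 + 6, -3) = -70 - (-436)*3 = -70 - 1*(-1308) = -70 + 1308 = 1238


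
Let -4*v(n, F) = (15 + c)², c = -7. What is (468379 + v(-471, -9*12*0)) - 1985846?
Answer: -1517483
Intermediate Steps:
v(n, F) = -16 (v(n, F) = -(15 - 7)²/4 = -¼*8² = -¼*64 = -16)
(468379 + v(-471, -9*12*0)) - 1985846 = (468379 - 16) - 1985846 = 468363 - 1985846 = -1517483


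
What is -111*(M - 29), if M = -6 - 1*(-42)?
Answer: -777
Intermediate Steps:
M = 36 (M = -6 + 42 = 36)
-111*(M - 29) = -111*(36 - 29) = -111*7 = -777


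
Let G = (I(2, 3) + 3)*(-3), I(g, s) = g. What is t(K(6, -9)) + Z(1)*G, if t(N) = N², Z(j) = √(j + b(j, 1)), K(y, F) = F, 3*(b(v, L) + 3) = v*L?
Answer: 81 - 5*I*√15 ≈ 81.0 - 19.365*I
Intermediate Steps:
b(v, L) = -3 + L*v/3 (b(v, L) = -3 + (v*L)/3 = -3 + (L*v)/3 = -3 + L*v/3)
Z(j) = √(-3 + 4*j/3) (Z(j) = √(j + (-3 + (⅓)*1*j)) = √(j + (-3 + j/3)) = √(-3 + 4*j/3))
G = -15 (G = (2 + 3)*(-3) = 5*(-3) = -15)
t(K(6, -9)) + Z(1)*G = (-9)² + (√(-27 + 12*1)/3)*(-15) = 81 + (√(-27 + 12)/3)*(-15) = 81 + (√(-15)/3)*(-15) = 81 + ((I*√15)/3)*(-15) = 81 + (I*√15/3)*(-15) = 81 - 5*I*√15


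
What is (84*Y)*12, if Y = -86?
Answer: -86688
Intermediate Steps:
(84*Y)*12 = (84*(-86))*12 = -7224*12 = -86688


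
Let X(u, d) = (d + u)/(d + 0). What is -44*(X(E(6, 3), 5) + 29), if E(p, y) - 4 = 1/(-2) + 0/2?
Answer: -6754/5 ≈ -1350.8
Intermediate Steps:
E(p, y) = 7/2 (E(p, y) = 4 + (1/(-2) + 0/2) = 4 + (1*(-½) + 0*(½)) = 4 + (-½ + 0) = 4 - ½ = 7/2)
X(u, d) = (d + u)/d
-44*(X(E(6, 3), 5) + 29) = -44*((5 + 7/2)/5 + 29) = -44*((⅕)*(17/2) + 29) = -44*(17/10 + 29) = -44*307/10 = -6754/5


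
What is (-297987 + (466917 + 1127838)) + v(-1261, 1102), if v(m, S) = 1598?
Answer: 1298366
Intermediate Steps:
(-297987 + (466917 + 1127838)) + v(-1261, 1102) = (-297987 + (466917 + 1127838)) + 1598 = (-297987 + 1594755) + 1598 = 1296768 + 1598 = 1298366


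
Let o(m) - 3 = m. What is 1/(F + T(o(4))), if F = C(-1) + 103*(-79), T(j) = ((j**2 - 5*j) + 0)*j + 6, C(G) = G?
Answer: -1/8034 ≈ -0.00012447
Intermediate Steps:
o(m) = 3 + m
T(j) = 6 + j*(j**2 - 5*j) (T(j) = (j**2 - 5*j)*j + 6 = j*(j**2 - 5*j) + 6 = 6 + j*(j**2 - 5*j))
F = -8138 (F = -1 + 103*(-79) = -1 - 8137 = -8138)
1/(F + T(o(4))) = 1/(-8138 + (6 + (3 + 4)**3 - 5*(3 + 4)**2)) = 1/(-8138 + (6 + 7**3 - 5*7**2)) = 1/(-8138 + (6 + 343 - 5*49)) = 1/(-8138 + (6 + 343 - 245)) = 1/(-8138 + 104) = 1/(-8034) = -1/8034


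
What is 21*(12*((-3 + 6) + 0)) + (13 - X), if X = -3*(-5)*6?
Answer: 679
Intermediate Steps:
X = 90 (X = 15*6 = 90)
21*(12*((-3 + 6) + 0)) + (13 - X) = 21*(12*((-3 + 6) + 0)) + (13 - 1*90) = 21*(12*(3 + 0)) + (13 - 90) = 21*(12*3) - 77 = 21*36 - 77 = 756 - 77 = 679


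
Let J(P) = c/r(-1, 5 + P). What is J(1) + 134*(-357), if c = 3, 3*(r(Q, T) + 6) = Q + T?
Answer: -621903/13 ≈ -47839.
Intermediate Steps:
r(Q, T) = -6 + Q/3 + T/3 (r(Q, T) = -6 + (Q + T)/3 = -6 + (Q/3 + T/3) = -6 + Q/3 + T/3)
J(P) = 3/(-14/3 + P/3) (J(P) = 3/(-6 + (1/3)*(-1) + (5 + P)/3) = 3/(-6 - 1/3 + (5/3 + P/3)) = 3/(-14/3 + P/3))
J(1) + 134*(-357) = 9/(-14 + 1) + 134*(-357) = 9/(-13) - 47838 = 9*(-1/13) - 47838 = -9/13 - 47838 = -621903/13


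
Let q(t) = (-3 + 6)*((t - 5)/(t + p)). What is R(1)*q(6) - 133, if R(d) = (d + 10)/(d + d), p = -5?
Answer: -233/2 ≈ -116.50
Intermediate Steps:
R(d) = (10 + d)/(2*d) (R(d) = (10 + d)/((2*d)) = (10 + d)*(1/(2*d)) = (10 + d)/(2*d))
q(t) = 3 (q(t) = (-3 + 6)*((t - 5)/(t - 5)) = 3*((-5 + t)/(-5 + t)) = 3*1 = 3)
R(1)*q(6) - 133 = ((½)*(10 + 1)/1)*3 - 133 = ((½)*1*11)*3 - 133 = (11/2)*3 - 133 = 33/2 - 133 = -233/2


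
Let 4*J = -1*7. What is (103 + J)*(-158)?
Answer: -31995/2 ≈ -15998.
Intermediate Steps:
J = -7/4 (J = (-1*7)/4 = (¼)*(-7) = -7/4 ≈ -1.7500)
(103 + J)*(-158) = (103 - 7/4)*(-158) = (405/4)*(-158) = -31995/2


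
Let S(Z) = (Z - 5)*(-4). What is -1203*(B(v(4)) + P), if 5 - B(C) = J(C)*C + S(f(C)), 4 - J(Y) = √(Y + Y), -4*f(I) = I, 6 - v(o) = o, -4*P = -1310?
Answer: -737439/2 ≈ -3.6872e+5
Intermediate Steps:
P = 655/2 (P = -¼*(-1310) = 655/2 ≈ 327.50)
v(o) = 6 - o
f(I) = -I/4
S(Z) = 20 - 4*Z (S(Z) = (-5 + Z)*(-4) = 20 - 4*Z)
J(Y) = 4 - √2*√Y (J(Y) = 4 - √(Y + Y) = 4 - √(2*Y) = 4 - √2*√Y)
B(C) = -15 - C - C*(4 - √2*√C) (B(C) = 5 - ((4 - √2*√C)*C + (20 - (-1)*C)) = 5 - (C*(4 - √2*√C) + (20 + C)) = 5 - (20 + C + C*(4 - √2*√C)) = 5 + (-20 - C - C*(4 - √2*√C)) = -15 - C - C*(4 - √2*√C))
-1203*(B(v(4)) + P) = -1203*((-15 - 5*(6 - 1*4) + √2*(6 - 1*4)^(3/2)) + 655/2) = -1203*((-15 - 5*(6 - 4) + √2*(6 - 4)^(3/2)) + 655/2) = -1203*((-15 - 5*2 + √2*2^(3/2)) + 655/2) = -1203*((-15 - 10 + √2*(2*√2)) + 655/2) = -1203*((-15 - 10 + 4) + 655/2) = -1203*(-21 + 655/2) = -1203*613/2 = -737439/2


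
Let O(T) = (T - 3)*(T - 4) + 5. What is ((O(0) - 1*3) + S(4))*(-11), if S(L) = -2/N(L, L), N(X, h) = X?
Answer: -297/2 ≈ -148.50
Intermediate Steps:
O(T) = 5 + (-4 + T)*(-3 + T) (O(T) = (-3 + T)*(-4 + T) + 5 = (-4 + T)*(-3 + T) + 5 = 5 + (-4 + T)*(-3 + T))
S(L) = -2/L
((O(0) - 1*3) + S(4))*(-11) = (((17 + 0**2 - 7*0) - 1*3) - 2/4)*(-11) = (((17 + 0 + 0) - 3) - 2*1/4)*(-11) = ((17 - 3) - 1/2)*(-11) = (14 - 1/2)*(-11) = (27/2)*(-11) = -297/2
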